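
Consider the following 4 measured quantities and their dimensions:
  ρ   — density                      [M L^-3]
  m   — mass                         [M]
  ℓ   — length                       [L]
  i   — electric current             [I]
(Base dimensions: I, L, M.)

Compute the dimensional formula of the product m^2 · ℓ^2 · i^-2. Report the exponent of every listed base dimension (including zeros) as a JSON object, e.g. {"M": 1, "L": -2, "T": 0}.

Write exponents as rows I,L,M / cols ρ,m,ℓ,i:
  I: [ 0  0  0  1]
  L: [-3  0  1  0]
  M: [ 1  1  0  0]
  [I]: (2)·0+(2)·0+(-2)·1 = -2
  [L]: (2)·0+(2)·1+(-2)·0 = 2
  [M]: (2)·1+(2)·0+(-2)·0 = 2
⇒ I^-2 L^2 M^2

{"I": -2, "L": 2, "M": 2}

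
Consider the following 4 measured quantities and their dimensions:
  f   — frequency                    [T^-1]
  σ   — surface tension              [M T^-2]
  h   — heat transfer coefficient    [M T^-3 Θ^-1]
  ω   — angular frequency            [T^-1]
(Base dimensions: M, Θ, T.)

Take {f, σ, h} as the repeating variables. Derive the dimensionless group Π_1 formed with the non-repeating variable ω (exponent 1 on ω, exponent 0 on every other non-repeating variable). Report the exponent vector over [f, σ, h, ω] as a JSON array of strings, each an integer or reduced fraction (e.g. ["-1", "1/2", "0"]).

Dimensional matrix (M×Θ×T by f×σ×h×ω):
  M: [ 0  1  1  0]
  Θ: [ 0  0 -1  0]
  T: [-1 -2 -3 -1]
Row reduction gives pivot columns f,σ,h; rank = 3
Pivot set = {f,σ,h}, free = {ω}
RREF:
  r0: [   1    0    0    1]
  r1: [   0    1    0    0]
  r2: [   0    0    1    0]
Fix exponent of ω at 1; solve each RREF row for its pivot's exponent:
  r0: exp(f) + (1)·1 = 0 ⇒ exp(f) = -1
  r1: exp(σ) + (0)·1 = 0 ⇒ exp(σ) = 0
  r2: exp(h) + (0)·1 = 0 ⇒ exp(h) = 0
Π_1 = f^-1 · ω

["-1", "0", "0", "1"]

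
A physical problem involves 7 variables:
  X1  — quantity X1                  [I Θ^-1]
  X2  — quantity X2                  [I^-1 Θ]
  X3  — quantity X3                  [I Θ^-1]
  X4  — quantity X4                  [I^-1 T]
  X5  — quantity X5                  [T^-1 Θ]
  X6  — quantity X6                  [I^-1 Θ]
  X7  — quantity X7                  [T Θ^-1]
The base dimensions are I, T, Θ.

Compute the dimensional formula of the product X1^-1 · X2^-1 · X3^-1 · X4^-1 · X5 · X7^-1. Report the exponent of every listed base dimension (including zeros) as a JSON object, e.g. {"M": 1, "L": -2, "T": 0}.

Exponent matrix [I,T,Θ] × [X1,X2,X3,X4,X5,X6,X7]:
  I: [ 1 -1  1 -1  0 -1  0]
  T: [ 0  0  0  1 -1  0  1]
  Θ: [-1  1 -1  0  1  1 -1]
  [I]: (-1)·1+(-1)·-1+(-1)·1+(-1)·-1+(1)·0+(-1)·0 = 0
  [T]: (-1)·0+(-1)·0+(-1)·0+(-1)·1+(1)·-1+(-1)·1 = -3
  [Θ]: (-1)·-1+(-1)·1+(-1)·-1+(-1)·0+(1)·1+(-1)·-1 = 3
⇒ T^-3 Θ^3

{"I": 0, "T": -3, "Θ": 3}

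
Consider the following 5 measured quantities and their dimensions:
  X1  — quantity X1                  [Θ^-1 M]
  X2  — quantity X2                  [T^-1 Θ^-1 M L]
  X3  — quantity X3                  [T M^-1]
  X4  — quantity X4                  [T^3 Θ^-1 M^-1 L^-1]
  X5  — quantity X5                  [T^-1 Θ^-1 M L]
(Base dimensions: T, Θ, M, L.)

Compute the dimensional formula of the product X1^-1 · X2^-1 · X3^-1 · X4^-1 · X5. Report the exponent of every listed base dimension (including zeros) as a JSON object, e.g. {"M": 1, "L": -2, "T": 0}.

{"T": -4, "Θ": 2, "M": 1, "L": 1}

Dimensional matrix (T×Θ×M×L by X1×X2×X3×X4×X5):
  T: [ 0 -1  1  3 -1]
  Θ: [-1 -1  0 -1 -1]
  M: [ 1  1 -1 -1  1]
  L: [ 0  1  0 -1  1]
  [T]: (-1)·0+(-1)·-1+(-1)·1+(-1)·3+(1)·-1 = -4
  [Θ]: (-1)·-1+(-1)·-1+(-1)·0+(-1)·-1+(1)·-1 = 2
  [M]: (-1)·1+(-1)·1+(-1)·-1+(-1)·-1+(1)·1 = 1
  [L]: (-1)·0+(-1)·1+(-1)·0+(-1)·-1+(1)·1 = 1
⇒ T^-4 Θ^2 M L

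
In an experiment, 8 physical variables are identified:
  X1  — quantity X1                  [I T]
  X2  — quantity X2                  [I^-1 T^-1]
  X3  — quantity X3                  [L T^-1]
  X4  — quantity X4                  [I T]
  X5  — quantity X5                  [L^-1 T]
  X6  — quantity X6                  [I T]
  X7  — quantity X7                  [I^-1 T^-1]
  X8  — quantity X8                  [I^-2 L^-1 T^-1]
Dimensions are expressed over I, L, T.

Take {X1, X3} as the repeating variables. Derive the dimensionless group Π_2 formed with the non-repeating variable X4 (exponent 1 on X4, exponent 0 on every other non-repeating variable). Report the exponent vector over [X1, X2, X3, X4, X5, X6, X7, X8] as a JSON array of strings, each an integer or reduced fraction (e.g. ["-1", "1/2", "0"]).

Dimensional matrix (I×L×T by X1×X2×X3×X4×X5×X6×X7×X8):
  I: [ 1 -1  0  1  0  1 -1 -2]
  L: [ 0  0  1  0 -1  0  0 -1]
  T: [ 1 -1 -1  1  1  1 -1 -1]
RREF → pivots at {X1,X3} ⇒ r = 2
Repeat: X1,X3; free: X2,X4,X5,X6,X7,X8
RREF:
  r0: [   1   -1    0    1    0    1   -1   -2]
  r1: [   0    0    1    0   -1    0    0   -1]
  r2: [   0    0    0    0    0    0    0    0]
Fix exponent of X4 at 1, X2 at 0, X5 at 0, X6 at 0, X7 at 0, X8 at 0; solve each RREF row for its pivot's exponent:
  r0: exp(X1) + (1)·1 = 0 ⇒ exp(X1) = -1
  r1: exp(X3) + (0)·1 = 0 ⇒ exp(X3) = 0
Π_2 = X1^-1 · X4

["-1", "0", "0", "1", "0", "0", "0", "0"]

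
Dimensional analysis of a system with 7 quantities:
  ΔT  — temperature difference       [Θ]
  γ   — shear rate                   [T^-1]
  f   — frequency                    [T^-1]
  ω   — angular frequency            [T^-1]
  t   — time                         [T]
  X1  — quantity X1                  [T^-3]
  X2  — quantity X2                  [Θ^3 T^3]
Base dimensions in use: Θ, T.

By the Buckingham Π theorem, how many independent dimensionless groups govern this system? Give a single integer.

5

Dimensional matrix (Θ×T by ΔT×γ×f×ω×t×X1×X2):
  Θ: [ 1  0  0  0  0  0  3]
  T: [ 0 -1 -1 -1  1 -3  3]
Row reduction gives pivot columns ΔT,γ; rank = 2
7 vars − rank 2 = 5 Π groups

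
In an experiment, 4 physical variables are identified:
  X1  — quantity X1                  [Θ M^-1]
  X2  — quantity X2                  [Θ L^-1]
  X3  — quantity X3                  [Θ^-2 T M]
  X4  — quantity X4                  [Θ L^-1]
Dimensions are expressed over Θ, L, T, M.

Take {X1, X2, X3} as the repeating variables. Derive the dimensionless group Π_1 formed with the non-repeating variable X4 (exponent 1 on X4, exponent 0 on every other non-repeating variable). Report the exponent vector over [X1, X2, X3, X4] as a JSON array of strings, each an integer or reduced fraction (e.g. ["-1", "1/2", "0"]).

["0", "-1", "0", "1"]

Write exponents as rows Θ,L,T,M / cols X1,X2,X3,X4:
  Θ: [ 1  1 -2  1]
  L: [ 0 -1  0 -1]
  T: [ 0  0  1  0]
  M: [-1  0  1  0]
RREF → pivots at {X1,X2,X3} ⇒ r = 3
Repeat: X1,X2,X3; free: X4
RREF:
  r0: [   1    0    0    0]
  r1: [   0    1    0    1]
  r2: [   0    0    1    0]
  r3: [   0    0    0    0]
Fix exponent of X4 at 1; solve each RREF row for its pivot's exponent:
  r0: exp(X1) + (0)·1 = 0 ⇒ exp(X1) = 0
  r1: exp(X2) + (1)·1 = 0 ⇒ exp(X2) = -1
  r2: exp(X3) + (0)·1 = 0 ⇒ exp(X3) = 0
Π_1 = X2^-1 · X4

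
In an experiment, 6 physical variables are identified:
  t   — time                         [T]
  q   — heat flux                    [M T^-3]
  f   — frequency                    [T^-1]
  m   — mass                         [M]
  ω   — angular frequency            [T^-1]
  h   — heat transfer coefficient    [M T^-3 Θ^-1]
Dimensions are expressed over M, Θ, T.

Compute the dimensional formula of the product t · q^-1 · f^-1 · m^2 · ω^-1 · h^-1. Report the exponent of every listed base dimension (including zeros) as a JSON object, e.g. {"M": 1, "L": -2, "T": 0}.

Exponent matrix [M,Θ,T] × [t,q,f,m,ω,h]:
  M: [ 0  1  0  1  0  1]
  Θ: [ 0  0  0  0  0 -1]
  T: [ 1 -3 -1  0 -1 -3]
  [M]: (1)·0+(-1)·1+(-1)·0+(2)·1+(-1)·0+(-1)·1 = 0
  [Θ]: (1)·0+(-1)·0+(-1)·0+(2)·0+(-1)·0+(-1)·-1 = 1
  [T]: (1)·1+(-1)·-3+(-1)·-1+(2)·0+(-1)·-1+(-1)·-3 = 9
⇒ Θ T^9

{"M": 0, "Θ": 1, "T": 9}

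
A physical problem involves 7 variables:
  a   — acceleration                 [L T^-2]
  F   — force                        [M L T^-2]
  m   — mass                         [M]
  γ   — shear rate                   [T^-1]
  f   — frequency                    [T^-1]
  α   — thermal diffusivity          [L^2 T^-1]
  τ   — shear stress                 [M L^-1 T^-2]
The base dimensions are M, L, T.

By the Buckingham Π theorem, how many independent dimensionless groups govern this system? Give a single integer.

Exponent matrix [M,L,T] × [a,F,m,γ,f,α,τ]:
  M: [ 0  1  1  0  0  0  1]
  L: [ 1  1  0  0  0  2 -1]
  T: [-2 -2  0 -1 -1 -1 -2]
Row reduction gives pivot columns a,F,γ; rank = 3
Π count = n − r = 7 − 3 = 4

4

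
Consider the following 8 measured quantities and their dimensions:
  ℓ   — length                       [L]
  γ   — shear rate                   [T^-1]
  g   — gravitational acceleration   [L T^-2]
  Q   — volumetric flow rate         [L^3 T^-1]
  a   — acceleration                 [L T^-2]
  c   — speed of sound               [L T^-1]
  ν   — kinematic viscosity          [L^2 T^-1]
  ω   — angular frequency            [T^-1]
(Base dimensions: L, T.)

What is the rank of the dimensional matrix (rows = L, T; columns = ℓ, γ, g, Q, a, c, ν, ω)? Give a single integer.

Dimensional matrix (L×T by ℓ×γ×g×Q×a×c×ν×ω):
  L: [ 1  0  1  3  1  1  2  0]
  T: [ 0 -1 -2 -1 -2 -1 -1 -1]
RREF → pivots at {ℓ,γ} ⇒ r = 2

2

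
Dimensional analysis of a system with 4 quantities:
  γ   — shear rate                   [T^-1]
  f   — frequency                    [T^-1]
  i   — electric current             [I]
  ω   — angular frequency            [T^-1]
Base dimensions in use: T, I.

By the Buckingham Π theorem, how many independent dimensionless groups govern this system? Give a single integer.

2

Dimensional matrix (T×I by γ×f×i×ω):
  T: [-1 -1  0 -1]
  I: [ 0  0  1  0]
Echelon form has 2 nonzero rows (pivots: γ,i)
Π count = n − r = 4 − 2 = 2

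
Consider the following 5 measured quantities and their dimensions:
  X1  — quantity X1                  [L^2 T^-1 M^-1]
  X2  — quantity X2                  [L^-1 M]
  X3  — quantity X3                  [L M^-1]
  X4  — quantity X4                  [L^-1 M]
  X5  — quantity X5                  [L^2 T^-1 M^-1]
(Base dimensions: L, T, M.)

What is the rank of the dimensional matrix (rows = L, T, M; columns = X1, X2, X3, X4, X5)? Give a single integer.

Write exponents as rows L,T,M / cols X1,X2,X3,X4,X5:
  L: [ 2 -1  1 -1  2]
  T: [-1  0  0  0 -1]
  M: [-1  1 -1  1 -1]
RREF → pivots at {X1,X2} ⇒ r = 2

2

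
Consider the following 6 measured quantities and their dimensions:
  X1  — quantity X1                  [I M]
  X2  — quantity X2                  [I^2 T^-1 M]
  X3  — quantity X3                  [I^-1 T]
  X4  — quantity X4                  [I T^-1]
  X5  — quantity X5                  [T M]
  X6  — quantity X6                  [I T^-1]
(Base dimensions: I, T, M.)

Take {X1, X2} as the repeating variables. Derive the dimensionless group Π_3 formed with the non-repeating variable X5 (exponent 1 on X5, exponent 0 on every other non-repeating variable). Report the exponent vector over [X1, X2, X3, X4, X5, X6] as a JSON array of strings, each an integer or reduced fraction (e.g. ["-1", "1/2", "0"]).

["-2", "1", "0", "0", "1", "0"]

Dimensional matrix (I×T×M by X1×X2×X3×X4×X5×X6):
  I: [ 1  2 -1  1  0  1]
  T: [ 0 -1  1 -1  1 -1]
  M: [ 1  1  0  0  1  0]
RREF → pivots at {X1,X2} ⇒ r = 2
Repeat: X1,X2; free: X3,X4,X5,X6
RREF:
  r0: [   1    0    1   -1    2   -1]
  r1: [   0    1   -1    1   -1    1]
  r2: [   0    0    0    0    0    0]
Fix exponent of X5 at 1, X3 at 0, X4 at 0, X6 at 0; solve each RREF row for its pivot's exponent:
  r0: exp(X1) + (2)·1 = 0 ⇒ exp(X1) = -2
  r1: exp(X2) + (-1)·1 = 0 ⇒ exp(X2) = 1
Π_3 = X1^-2 · X2 · X5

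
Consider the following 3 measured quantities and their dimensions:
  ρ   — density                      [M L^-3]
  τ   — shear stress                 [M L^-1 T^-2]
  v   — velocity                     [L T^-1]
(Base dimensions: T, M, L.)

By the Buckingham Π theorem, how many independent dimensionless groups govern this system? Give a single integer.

Write exponents as rows T,M,L / cols ρ,τ,v:
  T: [ 0 -2 -1]
  M: [ 1  1  0]
  L: [-3 -1  1]
RREF → pivots at {ρ,τ} ⇒ r = 2
Π count = n − r = 3 − 2 = 1

1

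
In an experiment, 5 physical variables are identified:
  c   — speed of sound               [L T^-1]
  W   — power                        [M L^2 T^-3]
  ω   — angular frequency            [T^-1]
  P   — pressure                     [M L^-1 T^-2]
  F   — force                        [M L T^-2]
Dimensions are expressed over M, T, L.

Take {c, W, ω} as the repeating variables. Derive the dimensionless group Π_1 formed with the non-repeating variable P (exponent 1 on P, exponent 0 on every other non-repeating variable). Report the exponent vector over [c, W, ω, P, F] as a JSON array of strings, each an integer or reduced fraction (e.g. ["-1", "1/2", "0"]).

Exponent matrix [M,T,L] × [c,W,ω,P,F]:
  M: [ 0  1  0  1  1]
  T: [-1 -3 -1 -2 -2]
  L: [ 1  2  0 -1  1]
Echelon form has 3 nonzero rows (pivots: c,W,ω)
Pivot set = {c,W,ω}, free = {P,F}
RREF:
  r0: [   1    0    0   -3   -1]
  r1: [   0    1    0    1    1]
  r2: [   0    0    1    2    0]
Fix exponent of P at 1, F at 0; solve each RREF row for its pivot's exponent:
  r0: exp(c) + (-3)·1 = 0 ⇒ exp(c) = 3
  r1: exp(W) + (1)·1 = 0 ⇒ exp(W) = -1
  r2: exp(ω) + (2)·1 = 0 ⇒ exp(ω) = -2
Π_1 = c^3 · W^-1 · ω^-2 · P

["3", "-1", "-2", "1", "0"]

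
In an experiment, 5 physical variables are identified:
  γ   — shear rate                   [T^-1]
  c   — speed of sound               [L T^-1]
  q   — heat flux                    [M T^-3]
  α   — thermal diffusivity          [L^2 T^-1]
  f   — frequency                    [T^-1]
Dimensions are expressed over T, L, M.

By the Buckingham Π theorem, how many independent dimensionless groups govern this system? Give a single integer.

Exponent matrix [T,L,M] × [γ,c,q,α,f]:
  T: [-1 -1 -3 -1 -1]
  L: [ 0  1  0  2  0]
  M: [ 0  0  1  0  0]
RREF → pivots at {γ,c,q} ⇒ r = 3
5 vars − rank 3 = 2 Π groups

2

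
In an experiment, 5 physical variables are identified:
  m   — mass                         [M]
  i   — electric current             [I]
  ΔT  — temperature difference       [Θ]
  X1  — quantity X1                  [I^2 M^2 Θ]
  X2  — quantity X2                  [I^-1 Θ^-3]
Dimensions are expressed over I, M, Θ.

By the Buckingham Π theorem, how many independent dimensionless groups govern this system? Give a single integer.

Exponent matrix [I,M,Θ] × [m,i,ΔT,X1,X2]:
  I: [ 0  1  0  2 -1]
  M: [ 1  0  0  2  0]
  Θ: [ 0  0  1  1 -3]
Row reduction gives pivot columns m,i,ΔT; rank = 3
Π count = n − r = 5 − 3 = 2

2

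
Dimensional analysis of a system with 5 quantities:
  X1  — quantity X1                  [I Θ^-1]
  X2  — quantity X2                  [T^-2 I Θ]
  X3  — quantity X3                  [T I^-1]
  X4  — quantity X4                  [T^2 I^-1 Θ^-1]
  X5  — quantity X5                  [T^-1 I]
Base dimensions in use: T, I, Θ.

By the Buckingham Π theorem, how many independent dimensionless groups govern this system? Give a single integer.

Exponent matrix [T,I,Θ] × [X1,X2,X3,X4,X5]:
  T: [ 0 -2  1  2 -1]
  I: [ 1  1 -1 -1  1]
  Θ: [-1  1  0 -1  0]
Echelon form has 2 nonzero rows (pivots: X1,X2)
Π count = n − r = 5 − 2 = 3

3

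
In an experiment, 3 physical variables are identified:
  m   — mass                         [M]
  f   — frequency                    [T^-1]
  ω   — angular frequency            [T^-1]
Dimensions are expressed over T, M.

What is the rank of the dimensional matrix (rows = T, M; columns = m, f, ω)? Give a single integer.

2

Exponent matrix [T,M] × [m,f,ω]:
  T: [ 0 -1 -1]
  M: [ 1  0  0]
Row reduction gives pivot columns m,f; rank = 2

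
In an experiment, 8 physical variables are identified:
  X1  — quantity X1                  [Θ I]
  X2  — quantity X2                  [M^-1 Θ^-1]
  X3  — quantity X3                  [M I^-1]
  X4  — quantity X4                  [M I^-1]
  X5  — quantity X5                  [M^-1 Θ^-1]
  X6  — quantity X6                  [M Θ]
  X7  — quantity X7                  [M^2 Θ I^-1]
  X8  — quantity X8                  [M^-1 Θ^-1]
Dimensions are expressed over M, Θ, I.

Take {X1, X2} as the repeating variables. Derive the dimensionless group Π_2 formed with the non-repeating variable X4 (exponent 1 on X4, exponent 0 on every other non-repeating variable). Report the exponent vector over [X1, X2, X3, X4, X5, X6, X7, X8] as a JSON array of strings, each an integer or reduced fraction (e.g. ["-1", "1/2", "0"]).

Exponent matrix [M,Θ,I] × [X1,X2,X3,X4,X5,X6,X7,X8]:
  M: [ 0 -1  1  1 -1  1  2 -1]
  Θ: [ 1 -1  0  0 -1  1  1 -1]
  I: [ 1  0 -1 -1  0  0 -1  0]
RREF → pivots at {X1,X2} ⇒ r = 2
Repeat: X1,X2; free: X3,X4,X5,X6,X7,X8
RREF:
  r0: [   1    0   -1   -1    0    0   -1    0]
  r1: [   0    1   -1   -1    1   -1   -2    1]
  r2: [   0    0    0    0    0    0    0    0]
Fix exponent of X4 at 1, X3 at 0, X5 at 0, X6 at 0, X7 at 0, X8 at 0; solve each RREF row for its pivot's exponent:
  r0: exp(X1) + (-1)·1 = 0 ⇒ exp(X1) = 1
  r1: exp(X2) + (-1)·1 = 0 ⇒ exp(X2) = 1
Π_2 = X1 · X2 · X4

["1", "1", "0", "1", "0", "0", "0", "0"]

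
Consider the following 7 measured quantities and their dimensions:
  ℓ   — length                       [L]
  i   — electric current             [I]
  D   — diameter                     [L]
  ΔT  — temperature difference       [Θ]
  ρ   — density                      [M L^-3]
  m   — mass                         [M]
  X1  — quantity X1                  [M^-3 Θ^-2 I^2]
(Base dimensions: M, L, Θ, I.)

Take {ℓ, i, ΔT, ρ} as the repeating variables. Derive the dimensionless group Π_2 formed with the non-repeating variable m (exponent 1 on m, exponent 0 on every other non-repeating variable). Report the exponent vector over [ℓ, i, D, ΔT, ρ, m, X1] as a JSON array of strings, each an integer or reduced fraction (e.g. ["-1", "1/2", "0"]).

["-3", "0", "0", "0", "-1", "1", "0"]

Write exponents as rows M,L,Θ,I / cols ℓ,i,D,ΔT,ρ,m,X1:
  M: [ 0  0  0  0  1  1 -3]
  L: [ 1  0  1  0 -3  0  0]
  Θ: [ 0  0  0  1  0  0 -2]
  I: [ 0  1  0  0  0  0  2]
Echelon form has 4 nonzero rows (pivots: ℓ,i,ΔT,ρ)
Pivot set = {ℓ,i,ΔT,ρ}, free = {D,m,X1}
RREF:
  r0: [   1    0    1    0    0    3   -9]
  r1: [   0    1    0    0    0    0    2]
  r2: [   0    0    0    1    0    0   -2]
  r3: [   0    0    0    0    1    1   -3]
Fix exponent of m at 1, D at 0, X1 at 0; solve each RREF row for its pivot's exponent:
  r0: exp(ℓ) + (3)·1 = 0 ⇒ exp(ℓ) = -3
  r1: exp(i) + (0)·1 = 0 ⇒ exp(i) = 0
  r2: exp(ΔT) + (0)·1 = 0 ⇒ exp(ΔT) = 0
  r3: exp(ρ) + (1)·1 = 0 ⇒ exp(ρ) = -1
Π_2 = ℓ^-3 · ρ^-1 · m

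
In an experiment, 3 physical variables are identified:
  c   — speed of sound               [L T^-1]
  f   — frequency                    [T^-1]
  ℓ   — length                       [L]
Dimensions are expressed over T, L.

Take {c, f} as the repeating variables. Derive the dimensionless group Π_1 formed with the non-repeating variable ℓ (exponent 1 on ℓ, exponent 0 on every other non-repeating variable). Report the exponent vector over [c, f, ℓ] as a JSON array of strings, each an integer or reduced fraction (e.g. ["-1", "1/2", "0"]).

["-1", "1", "1"]

Exponent matrix [T,L] × [c,f,ℓ]:
  T: [-1 -1  0]
  L: [ 1  0  1]
Echelon form has 2 nonzero rows (pivots: c,f)
Pivot set = {c,f}, free = {ℓ}
RREF:
  r0: [   1    0    1]
  r1: [   0    1   -1]
Fix exponent of ℓ at 1; solve each RREF row for its pivot's exponent:
  r0: exp(c) + (1)·1 = 0 ⇒ exp(c) = -1
  r1: exp(f) + (-1)·1 = 0 ⇒ exp(f) = 1
Π_1 = c^-1 · f · ℓ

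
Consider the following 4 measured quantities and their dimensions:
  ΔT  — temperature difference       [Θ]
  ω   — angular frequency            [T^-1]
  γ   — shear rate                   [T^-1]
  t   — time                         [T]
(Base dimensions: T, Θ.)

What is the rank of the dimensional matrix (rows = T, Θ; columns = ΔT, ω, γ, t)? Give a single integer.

Exponent matrix [T,Θ] × [ΔT,ω,γ,t]:
  T: [ 0 -1 -1  1]
  Θ: [ 1  0  0  0]
RREF → pivots at {ΔT,ω} ⇒ r = 2

2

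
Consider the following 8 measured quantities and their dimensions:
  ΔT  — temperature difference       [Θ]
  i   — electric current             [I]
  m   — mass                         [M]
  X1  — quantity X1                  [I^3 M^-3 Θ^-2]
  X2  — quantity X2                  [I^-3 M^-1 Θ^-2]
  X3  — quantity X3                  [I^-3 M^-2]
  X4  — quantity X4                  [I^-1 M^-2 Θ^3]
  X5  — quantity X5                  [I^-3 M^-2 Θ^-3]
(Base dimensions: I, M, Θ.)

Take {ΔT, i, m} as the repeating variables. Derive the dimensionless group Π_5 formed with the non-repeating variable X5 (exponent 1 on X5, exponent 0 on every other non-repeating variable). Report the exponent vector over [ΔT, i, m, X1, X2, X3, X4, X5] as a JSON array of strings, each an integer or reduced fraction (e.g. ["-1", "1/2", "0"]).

Write exponents as rows I,M,Θ / cols ΔT,i,m,X1,X2,X3,X4,X5:
  I: [ 0  1  0  3 -3 -3 -1 -3]
  M: [ 0  0  1 -3 -1 -2 -2 -2]
  Θ: [ 1  0  0 -2 -2  0  3 -3]
Echelon form has 3 nonzero rows (pivots: ΔT,i,m)
Pivot set = {ΔT,i,m}, free = {X1,X2,X3,X4,X5}
RREF:
  r0: [   1    0    0   -2   -2    0    3   -3]
  r1: [   0    1    0    3   -3   -3   -1   -3]
  r2: [   0    0    1   -3   -1   -2   -2   -2]
Fix exponent of X5 at 1, X1 at 0, X2 at 0, X3 at 0, X4 at 0; solve each RREF row for its pivot's exponent:
  r0: exp(ΔT) + (-3)·1 = 0 ⇒ exp(ΔT) = 3
  r1: exp(i) + (-3)·1 = 0 ⇒ exp(i) = 3
  r2: exp(m) + (-2)·1 = 0 ⇒ exp(m) = 2
Π_5 = ΔT^3 · i^3 · m^2 · X5

["3", "3", "2", "0", "0", "0", "0", "1"]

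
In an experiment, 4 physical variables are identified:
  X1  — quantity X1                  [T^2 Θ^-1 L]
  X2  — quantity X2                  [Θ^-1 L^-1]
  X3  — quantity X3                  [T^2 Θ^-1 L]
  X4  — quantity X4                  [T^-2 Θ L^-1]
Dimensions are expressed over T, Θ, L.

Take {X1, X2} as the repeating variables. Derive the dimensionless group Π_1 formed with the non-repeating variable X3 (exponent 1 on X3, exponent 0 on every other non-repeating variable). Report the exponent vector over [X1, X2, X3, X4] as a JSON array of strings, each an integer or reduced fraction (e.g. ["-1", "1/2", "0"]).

["-1", "0", "1", "0"]

Dimensional matrix (T×Θ×L by X1×X2×X3×X4):
  T: [ 2  0  2 -2]
  Θ: [-1 -1 -1  1]
  L: [ 1 -1  1 -1]
Echelon form has 2 nonzero rows (pivots: X1,X2)
Repeat: X1,X2; free: X3,X4
RREF:
  r0: [   1    0    1   -1]
  r1: [   0    1    0    0]
  r2: [   0    0    0    0]
Fix exponent of X3 at 1, X4 at 0; solve each RREF row for its pivot's exponent:
  r0: exp(X1) + (1)·1 = 0 ⇒ exp(X1) = -1
  r1: exp(X2) + (0)·1 = 0 ⇒ exp(X2) = 0
Π_1 = X1^-1 · X3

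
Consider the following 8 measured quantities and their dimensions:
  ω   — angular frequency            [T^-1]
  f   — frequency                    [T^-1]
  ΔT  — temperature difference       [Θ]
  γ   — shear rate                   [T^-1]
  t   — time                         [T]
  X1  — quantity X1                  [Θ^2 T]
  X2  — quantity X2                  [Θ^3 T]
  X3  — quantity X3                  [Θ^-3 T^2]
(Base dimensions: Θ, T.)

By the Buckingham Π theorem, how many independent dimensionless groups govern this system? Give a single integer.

Exponent matrix [Θ,T] × [ω,f,ΔT,γ,t,X1,X2,X3]:
  Θ: [ 0  0  1  0  0  2  3 -3]
  T: [-1 -1  0 -1  1  1  1  2]
Row reduction gives pivot columns ω,ΔT; rank = 2
8 vars − rank 2 = 6 Π groups

6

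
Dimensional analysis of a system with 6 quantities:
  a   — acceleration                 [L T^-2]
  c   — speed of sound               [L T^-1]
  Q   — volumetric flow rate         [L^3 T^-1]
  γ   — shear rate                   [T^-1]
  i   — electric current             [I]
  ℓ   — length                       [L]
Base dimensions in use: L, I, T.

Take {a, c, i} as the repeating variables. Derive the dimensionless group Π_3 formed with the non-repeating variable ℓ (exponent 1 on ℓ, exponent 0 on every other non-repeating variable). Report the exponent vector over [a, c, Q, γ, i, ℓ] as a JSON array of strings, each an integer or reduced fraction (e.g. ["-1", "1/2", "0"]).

Dimensional matrix (L×I×T by a×c×Q×γ×i×ℓ):
  L: [ 1  1  3  0  0  1]
  I: [ 0  0  0  0  1  0]
  T: [-2 -1 -1 -1  0  0]
Row reduction gives pivot columns a,c,i; rank = 3
Repeat: a,c,i; free: Q,γ,ℓ
RREF:
  r0: [   1    0   -2    1    0   -1]
  r1: [   0    1    5   -1    0    2]
  r2: [   0    0    0    0    1    0]
Fix exponent of ℓ at 1, Q at 0, γ at 0; solve each RREF row for its pivot's exponent:
  r0: exp(a) + (-1)·1 = 0 ⇒ exp(a) = 1
  r1: exp(c) + (2)·1 = 0 ⇒ exp(c) = -2
  r2: exp(i) + (0)·1 = 0 ⇒ exp(i) = 0
Π_3 = a · c^-2 · ℓ

["1", "-2", "0", "0", "0", "1"]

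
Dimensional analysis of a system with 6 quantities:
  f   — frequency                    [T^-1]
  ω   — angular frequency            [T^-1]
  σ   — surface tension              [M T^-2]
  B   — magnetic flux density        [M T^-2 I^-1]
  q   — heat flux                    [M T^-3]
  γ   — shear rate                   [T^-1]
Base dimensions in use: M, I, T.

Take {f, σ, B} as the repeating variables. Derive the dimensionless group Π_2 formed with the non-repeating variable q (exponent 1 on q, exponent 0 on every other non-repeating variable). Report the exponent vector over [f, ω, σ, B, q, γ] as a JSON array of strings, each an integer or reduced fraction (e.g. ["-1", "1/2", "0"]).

Write exponents as rows M,I,T / cols f,ω,σ,B,q,γ:
  M: [ 0  0  1  1  1  0]
  I: [ 0  0  0 -1  0  0]
  T: [-1 -1 -2 -2 -3 -1]
RREF → pivots at {f,σ,B} ⇒ r = 3
Repeat: f,σ,B; free: ω,q,γ
RREF:
  r0: [   1    1    0    0    1    1]
  r1: [   0    0    1    0    1    0]
  r2: [   0    0    0    1    0    0]
Fix exponent of q at 1, ω at 0, γ at 0; solve each RREF row for its pivot's exponent:
  r0: exp(f) + (1)·1 = 0 ⇒ exp(f) = -1
  r1: exp(σ) + (1)·1 = 0 ⇒ exp(σ) = -1
  r2: exp(B) + (0)·1 = 0 ⇒ exp(B) = 0
Π_2 = f^-1 · σ^-1 · q

["-1", "0", "-1", "0", "1", "0"]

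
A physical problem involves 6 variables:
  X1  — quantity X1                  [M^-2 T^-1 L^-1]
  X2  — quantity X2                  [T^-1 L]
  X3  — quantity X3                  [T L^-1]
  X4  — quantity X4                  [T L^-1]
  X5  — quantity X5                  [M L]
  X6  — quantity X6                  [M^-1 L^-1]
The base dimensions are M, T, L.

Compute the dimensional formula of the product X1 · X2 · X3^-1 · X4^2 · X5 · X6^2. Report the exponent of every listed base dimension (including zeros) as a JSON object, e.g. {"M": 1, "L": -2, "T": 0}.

Write exponents as rows M,T,L / cols X1,X2,X3,X4,X5,X6:
  M: [-2  0  0  0  1 -1]
  T: [-1 -1  1  1  0  0]
  L: [-1  1 -1 -1  1 -1]
  [M]: (1)·-2+(1)·0+(-1)·0+(2)·0+(1)·1+(2)·-1 = -3
  [T]: (1)·-1+(1)·-1+(-1)·1+(2)·1+(1)·0+(2)·0 = -1
  [L]: (1)·-1+(1)·1+(-1)·-1+(2)·-1+(1)·1+(2)·-1 = -2
⇒ M^-3 T^-1 L^-2

{"M": -3, "T": -1, "L": -2}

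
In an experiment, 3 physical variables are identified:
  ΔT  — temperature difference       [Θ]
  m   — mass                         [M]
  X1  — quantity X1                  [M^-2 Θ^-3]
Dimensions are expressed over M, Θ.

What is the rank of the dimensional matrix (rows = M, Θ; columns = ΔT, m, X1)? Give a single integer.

2

Dimensional matrix (M×Θ by ΔT×m×X1):
  M: [ 0  1 -2]
  Θ: [ 1  0 -3]
Echelon form has 2 nonzero rows (pivots: ΔT,m)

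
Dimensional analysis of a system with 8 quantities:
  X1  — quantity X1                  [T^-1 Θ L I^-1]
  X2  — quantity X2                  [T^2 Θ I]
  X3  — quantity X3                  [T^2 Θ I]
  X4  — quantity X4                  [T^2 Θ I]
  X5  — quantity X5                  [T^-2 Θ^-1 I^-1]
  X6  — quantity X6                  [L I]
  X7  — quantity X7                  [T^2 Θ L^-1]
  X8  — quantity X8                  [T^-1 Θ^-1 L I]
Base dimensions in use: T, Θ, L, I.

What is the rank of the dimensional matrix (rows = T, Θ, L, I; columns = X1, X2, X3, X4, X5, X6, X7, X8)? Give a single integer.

3

Write exponents as rows T,Θ,L,I / cols X1,X2,X3,X4,X5,X6,X7,X8:
  T: [-1  2  2  2 -2  0  2 -1]
  Θ: [ 1  1  1  1 -1  0  1 -1]
  L: [ 1  0  0  0  0  1 -1  1]
  I: [-1  1  1  1 -1  1  0  1]
Row reduction gives pivot columns X1,X2,X6; rank = 3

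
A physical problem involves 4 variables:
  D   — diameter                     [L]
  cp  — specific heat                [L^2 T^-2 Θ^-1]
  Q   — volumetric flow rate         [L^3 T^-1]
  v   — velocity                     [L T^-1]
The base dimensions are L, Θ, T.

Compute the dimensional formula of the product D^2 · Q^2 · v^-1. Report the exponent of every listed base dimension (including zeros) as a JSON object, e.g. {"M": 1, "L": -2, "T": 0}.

{"L": 7, "Θ": 0, "T": -1}

Exponent matrix [L,Θ,T] × [D,cp,Q,v]:
  L: [ 1  2  3  1]
  Θ: [ 0 -1  0  0]
  T: [ 0 -2 -1 -1]
  [L]: (2)·1+(2)·3+(-1)·1 = 7
  [Θ]: (2)·0+(2)·0+(-1)·0 = 0
  [T]: (2)·0+(2)·-1+(-1)·-1 = -1
⇒ L^7 T^-1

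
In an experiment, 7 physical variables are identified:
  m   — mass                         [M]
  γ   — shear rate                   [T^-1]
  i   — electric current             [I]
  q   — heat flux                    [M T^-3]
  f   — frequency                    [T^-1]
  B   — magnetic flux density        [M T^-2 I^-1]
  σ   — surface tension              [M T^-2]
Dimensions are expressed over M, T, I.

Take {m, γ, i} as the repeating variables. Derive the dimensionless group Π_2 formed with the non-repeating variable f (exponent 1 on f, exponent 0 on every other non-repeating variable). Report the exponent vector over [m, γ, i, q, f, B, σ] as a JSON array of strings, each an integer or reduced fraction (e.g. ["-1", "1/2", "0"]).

["0", "-1", "0", "0", "1", "0", "0"]

Write exponents as rows M,T,I / cols m,γ,i,q,f,B,σ:
  M: [ 1  0  0  1  0  1  1]
  T: [ 0 -1  0 -3 -1 -2 -2]
  I: [ 0  0  1  0  0 -1  0]
RREF → pivots at {m,γ,i} ⇒ r = 3
Pivot set = {m,γ,i}, free = {q,f,B,σ}
RREF:
  r0: [   1    0    0    1    0    1    1]
  r1: [   0    1    0    3    1    2    2]
  r2: [   0    0    1    0    0   -1    0]
Fix exponent of f at 1, q at 0, B at 0, σ at 0; solve each RREF row for its pivot's exponent:
  r0: exp(m) + (0)·1 = 0 ⇒ exp(m) = 0
  r1: exp(γ) + (1)·1 = 0 ⇒ exp(γ) = -1
  r2: exp(i) + (0)·1 = 0 ⇒ exp(i) = 0
Π_2 = γ^-1 · f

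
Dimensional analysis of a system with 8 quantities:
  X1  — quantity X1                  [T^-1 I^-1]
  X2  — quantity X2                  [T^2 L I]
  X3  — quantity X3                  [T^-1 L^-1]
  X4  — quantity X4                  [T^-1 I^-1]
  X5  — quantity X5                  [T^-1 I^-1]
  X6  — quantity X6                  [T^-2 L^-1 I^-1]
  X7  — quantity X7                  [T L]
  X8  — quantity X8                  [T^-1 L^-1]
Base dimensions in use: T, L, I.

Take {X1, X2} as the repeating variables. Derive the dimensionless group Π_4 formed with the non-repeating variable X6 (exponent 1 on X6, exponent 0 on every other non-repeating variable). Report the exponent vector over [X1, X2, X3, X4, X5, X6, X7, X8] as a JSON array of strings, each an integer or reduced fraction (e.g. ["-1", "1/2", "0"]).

Write exponents as rows T,L,I / cols X1,X2,X3,X4,X5,X6,X7,X8:
  T: [-1  2 -1 -1 -1 -2  1 -1]
  L: [ 0  1 -1  0  0 -1  1 -1]
  I: [-1  1  0 -1 -1 -1  0  0]
Echelon form has 2 nonzero rows (pivots: X1,X2)
Repeat: X1,X2; free: X3,X4,X5,X6,X7,X8
RREF:
  r0: [   1    0   -1    1    1    0    1   -1]
  r1: [   0    1   -1    0    0   -1    1   -1]
  r2: [   0    0    0    0    0    0    0    0]
Fix exponent of X6 at 1, X3 at 0, X4 at 0, X5 at 0, X7 at 0, X8 at 0; solve each RREF row for its pivot's exponent:
  r0: exp(X1) + (0)·1 = 0 ⇒ exp(X1) = 0
  r1: exp(X2) + (-1)·1 = 0 ⇒ exp(X2) = 1
Π_4 = X2 · X6

["0", "1", "0", "0", "0", "1", "0", "0"]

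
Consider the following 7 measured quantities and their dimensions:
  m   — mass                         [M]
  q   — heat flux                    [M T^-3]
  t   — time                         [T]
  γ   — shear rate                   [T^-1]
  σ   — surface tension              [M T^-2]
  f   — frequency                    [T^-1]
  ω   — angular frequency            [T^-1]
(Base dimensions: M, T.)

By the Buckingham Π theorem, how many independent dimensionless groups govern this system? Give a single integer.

5

Write exponents as rows M,T / cols m,q,t,γ,σ,f,ω:
  M: [ 1  1  0  0  1  0  0]
  T: [ 0 -3  1 -1 -2 -1 -1]
Echelon form has 2 nonzero rows (pivots: m,q)
7 vars − rank 2 = 5 Π groups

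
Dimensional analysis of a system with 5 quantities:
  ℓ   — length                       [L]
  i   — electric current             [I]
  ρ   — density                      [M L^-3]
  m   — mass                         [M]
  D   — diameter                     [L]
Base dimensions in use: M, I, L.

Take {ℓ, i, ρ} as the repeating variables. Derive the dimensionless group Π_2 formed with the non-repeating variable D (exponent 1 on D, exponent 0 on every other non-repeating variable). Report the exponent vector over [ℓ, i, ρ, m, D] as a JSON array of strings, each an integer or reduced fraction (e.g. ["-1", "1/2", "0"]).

["-1", "0", "0", "0", "1"]

Write exponents as rows M,I,L / cols ℓ,i,ρ,m,D:
  M: [ 0  0  1  1  0]
  I: [ 0  1  0  0  0]
  L: [ 1  0 -3  0  1]
RREF → pivots at {ℓ,i,ρ} ⇒ r = 3
Repeat: ℓ,i,ρ; free: m,D
RREF:
  r0: [   1    0    0    3    1]
  r1: [   0    1    0    0    0]
  r2: [   0    0    1    1    0]
Fix exponent of D at 1, m at 0; solve each RREF row for its pivot's exponent:
  r0: exp(ℓ) + (1)·1 = 0 ⇒ exp(ℓ) = -1
  r1: exp(i) + (0)·1 = 0 ⇒ exp(i) = 0
  r2: exp(ρ) + (0)·1 = 0 ⇒ exp(ρ) = 0
Π_2 = ℓ^-1 · D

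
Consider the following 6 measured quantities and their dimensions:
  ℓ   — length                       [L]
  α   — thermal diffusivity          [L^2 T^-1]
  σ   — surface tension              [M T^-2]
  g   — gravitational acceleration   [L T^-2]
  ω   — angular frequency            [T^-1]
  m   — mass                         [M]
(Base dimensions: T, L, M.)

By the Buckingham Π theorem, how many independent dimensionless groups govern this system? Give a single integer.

Dimensional matrix (T×L×M by ℓ×α×σ×g×ω×m):
  T: [ 0 -1 -2 -2 -1  0]
  L: [ 1  2  0  1  0  0]
  M: [ 0  0  1  0  0  1]
Row reduction gives pivot columns ℓ,α,σ; rank = 3
6 vars − rank 3 = 3 Π groups

3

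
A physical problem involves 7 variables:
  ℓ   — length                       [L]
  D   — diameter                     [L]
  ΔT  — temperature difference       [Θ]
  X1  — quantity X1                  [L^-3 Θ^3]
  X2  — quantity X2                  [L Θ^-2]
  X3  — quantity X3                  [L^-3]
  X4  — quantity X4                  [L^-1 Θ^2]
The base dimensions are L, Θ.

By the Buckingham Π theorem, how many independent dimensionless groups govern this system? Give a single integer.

Dimensional matrix (L×Θ by ℓ×D×ΔT×X1×X2×X3×X4):
  L: [ 1  1  0 -3  1 -3 -1]
  Θ: [ 0  0  1  3 -2  0  2]
Echelon form has 2 nonzero rows (pivots: ℓ,ΔT)
n=7, r=2 ⇒ 5 dimensionless groups

5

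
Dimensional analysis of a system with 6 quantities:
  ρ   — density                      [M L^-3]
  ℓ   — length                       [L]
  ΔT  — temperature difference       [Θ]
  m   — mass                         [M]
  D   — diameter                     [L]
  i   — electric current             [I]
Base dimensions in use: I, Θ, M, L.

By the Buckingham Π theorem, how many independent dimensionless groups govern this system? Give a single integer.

2

Write exponents as rows I,Θ,M,L / cols ρ,ℓ,ΔT,m,D,i:
  I: [ 0  0  0  0  0  1]
  Θ: [ 0  0  1  0  0  0]
  M: [ 1  0  0  1  0  0]
  L: [-3  1  0  0  1  0]
RREF → pivots at {ρ,ℓ,ΔT,i} ⇒ r = 4
6 vars − rank 4 = 2 Π groups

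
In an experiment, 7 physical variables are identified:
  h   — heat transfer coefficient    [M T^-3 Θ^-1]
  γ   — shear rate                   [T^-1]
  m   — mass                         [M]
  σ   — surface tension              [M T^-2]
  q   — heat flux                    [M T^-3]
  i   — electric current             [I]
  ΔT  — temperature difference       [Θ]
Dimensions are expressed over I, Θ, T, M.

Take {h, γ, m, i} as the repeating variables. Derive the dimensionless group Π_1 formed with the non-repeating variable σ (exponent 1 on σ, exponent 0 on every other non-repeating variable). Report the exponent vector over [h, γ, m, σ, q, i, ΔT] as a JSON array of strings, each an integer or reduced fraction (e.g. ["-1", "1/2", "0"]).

Write exponents as rows I,Θ,T,M / cols h,γ,m,σ,q,i,ΔT:
  I: [ 0  0  0  0  0  1  0]
  Θ: [-1  0  0  0  0  0  1]
  T: [-3 -1  0 -2 -3  0  0]
  M: [ 1  0  1  1  1  0  0]
Row reduction gives pivot columns h,γ,m,i; rank = 4
Repeat: h,γ,m,i; free: σ,q,ΔT
RREF:
  r0: [   1    0    0    0    0    0   -1]
  r1: [   0    1    0    2    3    0    3]
  r2: [   0    0    1    1    1    0    1]
  r3: [   0    0    0    0    0    1    0]
Fix exponent of σ at 1, q at 0, ΔT at 0; solve each RREF row for its pivot's exponent:
  r0: exp(h) + (0)·1 = 0 ⇒ exp(h) = 0
  r1: exp(γ) + (2)·1 = 0 ⇒ exp(γ) = -2
  r2: exp(m) + (1)·1 = 0 ⇒ exp(m) = -1
  r3: exp(i) + (0)·1 = 0 ⇒ exp(i) = 0
Π_1 = γ^-2 · m^-1 · σ

["0", "-2", "-1", "1", "0", "0", "0"]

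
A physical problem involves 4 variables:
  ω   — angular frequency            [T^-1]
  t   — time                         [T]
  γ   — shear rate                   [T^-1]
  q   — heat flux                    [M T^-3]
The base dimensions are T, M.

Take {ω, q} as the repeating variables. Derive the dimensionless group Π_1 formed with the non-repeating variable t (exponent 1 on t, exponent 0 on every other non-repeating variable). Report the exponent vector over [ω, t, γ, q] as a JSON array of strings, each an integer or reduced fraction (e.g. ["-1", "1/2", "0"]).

["1", "1", "0", "0"]

Dimensional matrix (T×M by ω×t×γ×q):
  T: [-1  1 -1 -3]
  M: [ 0  0  0  1]
Echelon form has 2 nonzero rows (pivots: ω,q)
Repeat: ω,q; free: t,γ
RREF:
  r0: [   1   -1    1    0]
  r1: [   0    0    0    1]
Fix exponent of t at 1, γ at 0; solve each RREF row for its pivot's exponent:
  r0: exp(ω) + (-1)·1 = 0 ⇒ exp(ω) = 1
  r1: exp(q) + (0)·1 = 0 ⇒ exp(q) = 0
Π_1 = ω · t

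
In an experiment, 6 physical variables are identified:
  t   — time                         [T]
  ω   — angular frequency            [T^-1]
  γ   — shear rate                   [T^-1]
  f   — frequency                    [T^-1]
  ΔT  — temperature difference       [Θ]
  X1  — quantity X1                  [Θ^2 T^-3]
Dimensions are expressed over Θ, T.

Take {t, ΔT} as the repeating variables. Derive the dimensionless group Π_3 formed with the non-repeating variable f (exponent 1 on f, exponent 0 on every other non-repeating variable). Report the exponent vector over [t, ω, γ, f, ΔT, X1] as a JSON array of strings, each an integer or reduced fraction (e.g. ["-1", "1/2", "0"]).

["1", "0", "0", "1", "0", "0"]

Write exponents as rows Θ,T / cols t,ω,γ,f,ΔT,X1:
  Θ: [ 0  0  0  0  1  2]
  T: [ 1 -1 -1 -1  0 -3]
Row reduction gives pivot columns t,ΔT; rank = 2
Repeat: t,ΔT; free: ω,γ,f,X1
RREF:
  r0: [   1   -1   -1   -1    0   -3]
  r1: [   0    0    0    0    1    2]
Fix exponent of f at 1, ω at 0, γ at 0, X1 at 0; solve each RREF row for its pivot's exponent:
  r0: exp(t) + (-1)·1 = 0 ⇒ exp(t) = 1
  r1: exp(ΔT) + (0)·1 = 0 ⇒ exp(ΔT) = 0
Π_3 = t · f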